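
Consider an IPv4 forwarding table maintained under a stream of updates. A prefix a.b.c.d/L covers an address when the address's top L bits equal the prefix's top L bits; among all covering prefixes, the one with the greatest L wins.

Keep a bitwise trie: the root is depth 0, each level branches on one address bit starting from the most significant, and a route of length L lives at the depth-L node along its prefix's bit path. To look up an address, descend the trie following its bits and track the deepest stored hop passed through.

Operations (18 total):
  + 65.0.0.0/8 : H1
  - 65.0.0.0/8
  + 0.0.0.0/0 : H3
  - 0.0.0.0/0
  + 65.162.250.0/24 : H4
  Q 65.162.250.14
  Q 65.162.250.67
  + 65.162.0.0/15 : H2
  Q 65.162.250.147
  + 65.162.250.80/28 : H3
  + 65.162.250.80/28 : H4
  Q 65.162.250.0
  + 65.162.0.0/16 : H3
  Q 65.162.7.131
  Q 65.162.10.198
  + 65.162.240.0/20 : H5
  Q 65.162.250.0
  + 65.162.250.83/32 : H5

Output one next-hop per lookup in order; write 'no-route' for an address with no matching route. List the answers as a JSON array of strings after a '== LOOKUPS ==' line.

Apply in order:
  add 65.0.0.0/8 -> H1 at depth 8
  del 65.0.0.0/8 (clear depth 8)
  add 0.0.0.0/0 -> H3 at depth 0
  del 0.0.0.0/0 (clear depth 0)
  add 65.162.250.0/24 -> H4 at depth 24
  lookup 65.162.250.14: bits 010000011010001011111010 walk d0:-→d1:-→d2:-→d3:-→d4:-→d5:-→d6:-→d7:-→d8:-→d9:-→d10:-→d11:-→d12:-→d13:-→d14:-→d15:-→d16:-→d17:-→d18:-→d19:-→d20:-→d21:-→d22:-→d23:-→d24:H4 -> H4
  lookup 65.162.250.67: bits 010000011010001011111010 walk d0:-→d1:-→d2:-→d3:-→d4:-→d5:-→d6:-→d7:-→d8:-→d9:-→d10:-→d11:-→d12:-→d13:-→d14:-→d15:-→d16:-→d17:-→d18:-→d19:-→d20:-→d21:-→d22:-→d23:-→d24:H4 -> H4
  add 65.162.0.0/15 -> H2 at depth 15
  lookup 65.162.250.147: bits 010000011010001011111010 walk d0:-→d1:-→d2:-→d3:-→d4:-→d5:-→d6:-→d7:-→d8:-→d9:-→d10:-→d11:-→d12:-→d13:-→d14:-→d15:H2→d16:-→d17:-→d18:-→d19:-→d20:-→d21:-→d22:-→d23:-→d24:H4 -> H4
  add 65.162.250.80/28 -> H3 at depth 28
  add 65.162.250.80/28 -> H4 at depth 28
  lookup 65.162.250.0: bits 0100000110100010111110100 walk d0:-→d1:-→d2:-→d3:-→d4:-→d5:-→d6:-→d7:-→d8:-→d9:-→d10:-→d11:-→d12:-→d13:-→d14:-→d15:H2→d16:-→d17:-→d18:-→d19:-→d20:-→d21:-→d22:-→d23:-→d24:H4→d25:- -> H4
  add 65.162.0.0/16 -> H3 at depth 16
  lookup 65.162.7.131: bits 0100000110100010 walk d0:-→d1:-→d2:-→d3:-→d4:-→d5:-→d6:-→d7:-→d8:-→d9:-→d10:-→d11:-→d12:-→d13:-→d14:-→d15:H2→d16:H3 -> H3
  lookup 65.162.10.198: bits 0100000110100010 walk d0:-→d1:-→d2:-→d3:-→d4:-→d5:-→d6:-→d7:-→d8:-→d9:-→d10:-→d11:-→d12:-→d13:-→d14:-→d15:H2→d16:H3 -> H3
  add 65.162.240.0/20 -> H5 at depth 20
  lookup 65.162.250.0: bits 0100000110100010111110100 walk d0:-→d1:-→d2:-→d3:-→d4:-→d5:-→d6:-→d7:-→d8:-→d9:-→d10:-→d11:-→d12:-→d13:-→d14:-→d15:H2→d16:H3→d17:-→d18:-→d19:-→d20:H5→d21:-→d22:-→d23:-→d24:H4→d25:- -> H4
  add 65.162.250.83/32 -> H5 at depth 32

== LOOKUPS ==
["H4","H4","H4","H4","H3","H3","H4"]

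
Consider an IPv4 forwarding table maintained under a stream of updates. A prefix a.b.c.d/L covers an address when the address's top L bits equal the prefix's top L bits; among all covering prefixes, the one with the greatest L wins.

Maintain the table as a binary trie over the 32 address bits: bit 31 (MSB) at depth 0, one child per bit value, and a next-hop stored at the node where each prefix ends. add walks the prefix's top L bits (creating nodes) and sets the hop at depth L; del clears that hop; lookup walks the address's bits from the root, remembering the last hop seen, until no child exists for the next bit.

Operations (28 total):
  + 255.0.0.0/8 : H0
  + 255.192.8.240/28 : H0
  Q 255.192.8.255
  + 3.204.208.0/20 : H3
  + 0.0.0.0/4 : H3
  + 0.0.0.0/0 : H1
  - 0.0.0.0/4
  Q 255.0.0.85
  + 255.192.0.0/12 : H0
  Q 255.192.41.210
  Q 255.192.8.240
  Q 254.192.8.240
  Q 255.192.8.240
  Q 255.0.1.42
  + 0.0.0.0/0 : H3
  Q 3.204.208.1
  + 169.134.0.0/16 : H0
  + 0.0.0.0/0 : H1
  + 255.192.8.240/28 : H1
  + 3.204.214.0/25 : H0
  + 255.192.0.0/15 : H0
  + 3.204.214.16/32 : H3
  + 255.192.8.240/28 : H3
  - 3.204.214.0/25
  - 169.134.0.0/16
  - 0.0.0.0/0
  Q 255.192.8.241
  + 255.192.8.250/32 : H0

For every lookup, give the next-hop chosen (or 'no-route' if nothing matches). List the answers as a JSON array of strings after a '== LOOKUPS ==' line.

Trace:
  add 255.0.0.0/8 -> H0 at depth 8
  add 255.192.8.240/28 -> H0 at depth 28
  lookup 255.192.8.255: bits 1111111111000000000010001111 walk d0:-→d1:-→d2:-→d3:-→d4:-→d5:-→d6:-→d7:-→d8:H0→d9:-→d10:-→d11:-→d12:-→d13:-→d14:-→d15:-→d16:-→d17:-→d18:-→d19:-→d20:-→d21:-→d22:-→d23:-→d24:-→d25:-→d26:-→d27:-→d28:H0 -> H0
  add 3.204.208.0/20 -> H3 at depth 20
  add 0.0.0.0/4 -> H3 at depth 4
  add 0.0.0.0/0 -> H1 at depth 0
  del 0.0.0.0/4 (clear depth 4)
  lookup 255.0.0.85: bits 11111111 walk d0:H1→d1:-→d2:-→d3:-→d4:-→d5:-→d6:-→d7:-→d8:H0 -> H0
  add 255.192.0.0/12 -> H0 at depth 12
  lookup 255.192.41.210: bits 111111111100000000 walk d0:H1→d1:-→d2:-→d3:-→d4:-→d5:-→d6:-→d7:-→d8:H0→d9:-→d10:-→d11:-→d12:H0→d13:-→d14:-→d15:-→d16:-→d17:-→d18:- -> H0
  lookup 255.192.8.240: bits 1111111111000000000010001111 walk d0:H1→d1:-→d2:-→d3:-→d4:-→d5:-→d6:-→d7:-→d8:H0→d9:-→d10:-→d11:-→d12:H0→d13:-→d14:-→d15:-→d16:-→d17:-→d18:-→d19:-→d20:-→d21:-→d22:-→d23:-→d24:-→d25:-→d26:-→d27:-→d28:H0 -> H0
  lookup 254.192.8.240: bits 1111111 walk d0:H1→d1:-→d2:-→d3:-→d4:-→d5:-→d6:-→d7:- -> H1
  lookup 255.192.8.240: bits 1111111111000000000010001111 walk d0:H1→d1:-→d2:-→d3:-→d4:-→d5:-→d6:-→d7:-→d8:H0→d9:-→d10:-→d11:-→d12:H0→d13:-→d14:-→d15:-→d16:-→d17:-→d18:-→d19:-→d20:-→d21:-→d22:-→d23:-→d24:-→d25:-→d26:-→d27:-→d28:H0 -> H0
  lookup 255.0.1.42: bits 11111111 walk d0:H1→d1:-→d2:-→d3:-→d4:-→d5:-→d6:-→d7:-→d8:H0 -> H0
  add 0.0.0.0/0 -> H3 at depth 0
  lookup 3.204.208.1: bits 00000011110011001101 walk d0:H3→d1:-→d2:-→d3:-→d4:-→d5:-→d6:-→d7:-→d8:-→d9:-→d10:-→d11:-→d12:-→d13:-→d14:-→d15:-→d16:-→d17:-→d18:-→d19:-→d20:H3 -> H3
  add 169.134.0.0/16 -> H0 at depth 16
  add 0.0.0.0/0 -> H1 at depth 0
  add 255.192.8.240/28 -> H1 at depth 28
  add 3.204.214.0/25 -> H0 at depth 25
  add 255.192.0.0/15 -> H0 at depth 15
  add 3.204.214.16/32 -> H3 at depth 32
  add 255.192.8.240/28 -> H3 at depth 28
  del 3.204.214.0/25 (clear depth 25)
  del 169.134.0.0/16 (clear depth 16)
  del 0.0.0.0/0 (clear depth 0)
  lookup 255.192.8.241: bits 1111111111000000000010001111 walk d0:-→d1:-→d2:-→d3:-→d4:-→d5:-→d6:-→d7:-→d8:H0→d9:-→d10:-→d11:-→d12:H0→d13:-→d14:-→d15:H0→d16:-→d17:-→d18:-→d19:-→d20:-→d21:-→d22:-→d23:-→d24:-→d25:-→d26:-→d27:-→d28:H3 -> H3
  add 255.192.8.250/32 -> H0 at depth 32

== LOOKUPS ==
["H0","H0","H0","H0","H1","H0","H0","H3","H3"]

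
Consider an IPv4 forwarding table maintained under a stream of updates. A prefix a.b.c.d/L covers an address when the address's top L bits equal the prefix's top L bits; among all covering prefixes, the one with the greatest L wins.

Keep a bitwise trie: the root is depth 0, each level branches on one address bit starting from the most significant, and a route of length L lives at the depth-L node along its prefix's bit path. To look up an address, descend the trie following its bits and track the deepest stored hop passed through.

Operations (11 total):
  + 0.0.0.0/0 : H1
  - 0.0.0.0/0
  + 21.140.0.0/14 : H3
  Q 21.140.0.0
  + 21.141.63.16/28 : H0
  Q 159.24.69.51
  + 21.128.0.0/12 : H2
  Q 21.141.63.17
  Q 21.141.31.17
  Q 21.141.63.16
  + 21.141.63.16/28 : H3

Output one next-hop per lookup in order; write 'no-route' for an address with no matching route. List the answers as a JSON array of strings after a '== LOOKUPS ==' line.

Apply in order:
  + 0.0.0.0/0 (H1) depth=0
  del 0.0.0.0/0 (clear depth 0)
  + 21.140.0.0/14 (H3) depth=14
  Q 21.140.0.0: descend 00010101100011 ; hops seen [H3] ; pick H3
  + 21.141.63.16/28 (H0) depth=28
  Q 159.24.69.51: descend ε ; hops seen [∅] ; pick no-route
  + 21.128.0.0/12 (H2) depth=12
  Q 21.141.63.17: descend 0001010110001101001111110001 ; hops seen [H2,H3,H0] ; pick H0
  Q 21.141.31.17: descend 000101011000110100 ; hops seen [H2,H3] ; pick H3
  Q 21.141.63.16: descend 0001010110001101001111110001 ; hops seen [H2,H3,H0] ; pick H0
  + 21.141.63.16/28 (H3) depth=28

== LOOKUPS ==
["H3","no-route","H0","H3","H0"]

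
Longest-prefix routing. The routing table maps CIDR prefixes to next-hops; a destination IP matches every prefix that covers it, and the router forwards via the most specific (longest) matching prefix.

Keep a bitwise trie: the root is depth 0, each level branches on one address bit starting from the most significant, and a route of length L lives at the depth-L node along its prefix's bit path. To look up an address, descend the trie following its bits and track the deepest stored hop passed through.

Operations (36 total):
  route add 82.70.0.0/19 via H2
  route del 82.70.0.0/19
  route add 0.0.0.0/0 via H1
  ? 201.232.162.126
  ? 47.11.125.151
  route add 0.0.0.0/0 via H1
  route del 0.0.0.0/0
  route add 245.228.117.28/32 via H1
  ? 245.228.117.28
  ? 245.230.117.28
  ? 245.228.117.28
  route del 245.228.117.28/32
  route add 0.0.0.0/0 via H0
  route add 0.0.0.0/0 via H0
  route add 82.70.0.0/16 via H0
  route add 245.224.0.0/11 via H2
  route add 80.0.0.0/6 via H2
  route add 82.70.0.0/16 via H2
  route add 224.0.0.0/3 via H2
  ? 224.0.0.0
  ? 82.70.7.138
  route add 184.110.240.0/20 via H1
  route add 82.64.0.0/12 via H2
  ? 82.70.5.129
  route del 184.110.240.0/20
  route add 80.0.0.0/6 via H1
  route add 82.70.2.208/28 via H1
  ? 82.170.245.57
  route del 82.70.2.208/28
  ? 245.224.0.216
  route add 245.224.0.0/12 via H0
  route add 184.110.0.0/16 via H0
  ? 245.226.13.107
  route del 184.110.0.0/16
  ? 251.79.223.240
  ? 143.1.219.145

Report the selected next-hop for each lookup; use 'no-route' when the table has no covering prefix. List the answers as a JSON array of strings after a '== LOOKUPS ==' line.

Apply in order:
  add 82.70.0.0/19 -> H2 at depth 19
  del 82.70.0.0/19 (clear depth 19)
  add 0.0.0.0/0 -> H1 at depth 0
  ? 201.232.162.126  path d0:H1  best=H1
  ? 47.11.125.151  path d0:H1→d1:-  best=H1
  add 0.0.0.0/0 -> H1 at depth 0
  del 0.0.0.0/0 (clear depth 0)
  add 245.228.117.28/32 -> H1 at depth 32
  ? 245.228.117.28  path d0:-→d1:-→d2:-→d3:-→d4:-→d5:-→d6:-→d7:-→d8:-→d9:-→d10:-→d11:-→d12:-→d13:-→d14:-→d15:-→d16:-→d17:-→d18:-→d19:-→d20:-→d21:-→d22:-→d23:-→d24:-→d25:-→d26:-→d27:-→d28:-→d29:-→d30:-→d31:-→d32:H1  best=H1
  ? 245.230.117.28  path d0:-→d1:-→d2:-→d3:-→d4:-→d5:-→d6:-→d7:-→d8:-→d9:-→d10:-→d11:-→d12:-→d13:-→d14:-  best=no-route
  ? 245.228.117.28  path d0:-→d1:-→d2:-→d3:-→d4:-→d5:-→d6:-→d7:-→d8:-→d9:-→d10:-→d11:-→d12:-→d13:-→d14:-→d15:-→d16:-→d17:-→d18:-→d19:-→d20:-→d21:-→d22:-→d23:-→d24:-→d25:-→d26:-→d27:-→d28:-→d29:-→d30:-→d31:-→d32:H1  best=H1
  del 245.228.117.28/32 (clear depth 32)
  add 0.0.0.0/0 -> H0 at depth 0
  add 0.0.0.0/0 -> H0 at depth 0
  add 82.70.0.0/16 -> H0 at depth 16
  add 245.224.0.0/11 -> H2 at depth 11
  add 80.0.0.0/6 -> H2 at depth 6
  add 82.70.0.0/16 -> H2 at depth 16
  add 224.0.0.0/3 -> H2 at depth 3
  ? 224.0.0.0  path d0:H0→d1:-→d2:-→d3:H2  best=H2
  ? 82.70.7.138  path d0:H0→d1:-→d2:-→d3:-→d4:-→d5:-→d6:H2→d7:-→d8:-→d9:-→d10:-→d11:-→d12:-→d13:-→d14:-→d15:-→d16:H2→d17:-→d18:-→d19:-  best=H2
  add 184.110.240.0/20 -> H1 at depth 20
  add 82.64.0.0/12 -> H2 at depth 12
  ? 82.70.5.129  path d0:H0→d1:-→d2:-→d3:-→d4:-→d5:-→d6:H2→d7:-→d8:-→d9:-→d10:-→d11:-→d12:H2→d13:-→d14:-→d15:-→d16:H2→d17:-→d18:-→d19:-  best=H2
  del 184.110.240.0/20 (clear depth 20)
  add 80.0.0.0/6 -> H1 at depth 6
  add 82.70.2.208/28 -> H1 at depth 28
  ? 82.170.245.57  path d0:H0→d1:-→d2:-→d3:-→d4:-→d5:-→d6:H1→d7:-→d8:-  best=H1
  del 82.70.2.208/28 (clear depth 28)
  ? 245.224.0.216  path d0:H0→d1:-→d2:-→d3:H2→d4:-→d5:-→d6:-→d7:-→d8:-→d9:-→d10:-→d11:H2→d12:-→d13:-  best=H2
  add 245.224.0.0/12 -> H0 at depth 12
  add 184.110.0.0/16 -> H0 at depth 16
  ? 245.226.13.107  path d0:H0→d1:-→d2:-→d3:H2→d4:-→d5:-→d6:-→d7:-→d8:-→d9:-→d10:-→d11:H2→d12:H0→d13:-  best=H0
  del 184.110.0.0/16 (clear depth 16)
  ? 251.79.223.240  path d0:H0→d1:-→d2:-→d3:H2→d4:-  best=H2
  ? 143.1.219.145  path d0:H0→d1:-→d2:-  best=H0

== LOOKUPS ==
["H1","H1","H1","no-route","H1","H2","H2","H2","H1","H2","H0","H2","H0"]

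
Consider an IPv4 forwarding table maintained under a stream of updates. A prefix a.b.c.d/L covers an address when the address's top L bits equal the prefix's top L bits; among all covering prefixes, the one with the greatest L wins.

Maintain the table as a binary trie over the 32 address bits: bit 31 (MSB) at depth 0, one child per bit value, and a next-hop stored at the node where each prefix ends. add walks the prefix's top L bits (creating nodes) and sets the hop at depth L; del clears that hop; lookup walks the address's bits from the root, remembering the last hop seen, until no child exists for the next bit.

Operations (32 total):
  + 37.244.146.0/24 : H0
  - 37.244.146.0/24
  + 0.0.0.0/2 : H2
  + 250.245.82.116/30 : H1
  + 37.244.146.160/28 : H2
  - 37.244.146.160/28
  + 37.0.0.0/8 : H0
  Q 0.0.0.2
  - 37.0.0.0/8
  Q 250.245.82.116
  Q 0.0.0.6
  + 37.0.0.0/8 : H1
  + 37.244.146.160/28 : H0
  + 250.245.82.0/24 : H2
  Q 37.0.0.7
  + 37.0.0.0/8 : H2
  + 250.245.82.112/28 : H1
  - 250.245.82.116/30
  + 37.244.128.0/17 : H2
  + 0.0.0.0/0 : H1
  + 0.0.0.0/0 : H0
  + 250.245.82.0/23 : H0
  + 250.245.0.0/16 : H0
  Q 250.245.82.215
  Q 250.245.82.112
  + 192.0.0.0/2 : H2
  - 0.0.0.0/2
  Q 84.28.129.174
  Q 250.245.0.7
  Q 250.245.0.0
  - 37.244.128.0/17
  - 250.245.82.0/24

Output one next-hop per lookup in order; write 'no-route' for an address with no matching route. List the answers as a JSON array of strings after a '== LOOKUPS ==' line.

Trace:
  add 37.244.146.0/24 -> H0 at depth 24
  - 37.244.146.0/24 clear@24
  add 0.0.0.0/2 -> H2 at depth 2
  add 250.245.82.116/30 -> H1 at depth 30
  add 37.244.146.160/28 -> H2 at depth 28
  - 37.244.146.160/28 clear@28
  add 37.0.0.0/8 -> H0 at depth 8
  lookup 0.0.0.2: bits 00 walk d0:-→d1:-→d2:H2 -> H2
  - 37.0.0.0/8 clear@8
  lookup 250.245.82.116: bits 111110101111010101010010011101 walk d0:-→d1:-→d2:-→d3:-→d4:-→d5:-→d6:-→d7:-→d8:-→d9:-→d10:-→d11:-→d12:-→d13:-→d14:-→d15:-→d16:-→d17:-→d18:-→d19:-→d20:-→d21:-→d22:-→d23:-→d24:-→d25:-→d26:-→d27:-→d28:-→d29:-→d30:H1 -> H1
  lookup 0.0.0.6: bits 00 walk d0:-→d1:-→d2:H2 -> H2
  add 37.0.0.0/8 -> H1 at depth 8
  add 37.244.146.160/28 -> H0 at depth 28
  add 250.245.82.0/24 -> H2 at depth 24
  lookup 37.0.0.7: bits 00100101 walk d0:-→d1:-→d2:H2→d3:-→d4:-→d5:-→d6:-→d7:-→d8:H1 -> H1
  add 37.0.0.0/8 -> H2 at depth 8
  add 250.245.82.112/28 -> H1 at depth 28
  - 250.245.82.116/30 clear@30
  add 37.244.128.0/17 -> H2 at depth 17
  add 0.0.0.0/0 -> H1 at depth 0
  add 0.0.0.0/0 -> H0 at depth 0
  add 250.245.82.0/23 -> H0 at depth 23
  add 250.245.0.0/16 -> H0 at depth 16
  lookup 250.245.82.215: bits 111110101111010101010010 walk d0:H0→d1:-→d2:-→d3:-→d4:-→d5:-→d6:-→d7:-→d8:-→d9:-→d10:-→d11:-→d12:-→d13:-→d14:-→d15:-→d16:H0→d17:-→d18:-→d19:-→d20:-→d21:-→d22:-→d23:H0→d24:H2 -> H2
  lookup 250.245.82.112: bits 11111010111101010101001001110 walk d0:H0→d1:-→d2:-→d3:-→d4:-→d5:-→d6:-→d7:-→d8:-→d9:-→d10:-→d11:-→d12:-→d13:-→d14:-→d15:-→d16:H0→d17:-→d18:-→d19:-→d20:-→d21:-→d22:-→d23:H0→d24:H2→d25:-→d26:-→d27:-→d28:H1→d29:- -> H1
  add 192.0.0.0/2 -> H2 at depth 2
  - 0.0.0.0/2 clear@2
  lookup 84.28.129.174: bits 0 walk d0:H0→d1:- -> H0
  lookup 250.245.0.7: bits 11111010111101010 walk d0:H0→d1:-→d2:H2→d3:-→d4:-→d5:-→d6:-→d7:-→d8:-→d9:-→d10:-→d11:-→d12:-→d13:-→d14:-→d15:-→d16:H0→d17:- -> H0
  lookup 250.245.0.0: bits 11111010111101010 walk d0:H0→d1:-→d2:H2→d3:-→d4:-→d5:-→d6:-→d7:-→d8:-→d9:-→d10:-→d11:-→d12:-→d13:-→d14:-→d15:-→d16:H0→d17:- -> H0
  - 37.244.128.0/17 clear@17
  - 250.245.82.0/24 clear@24

== LOOKUPS ==
["H2","H1","H2","H1","H2","H1","H0","H0","H0"]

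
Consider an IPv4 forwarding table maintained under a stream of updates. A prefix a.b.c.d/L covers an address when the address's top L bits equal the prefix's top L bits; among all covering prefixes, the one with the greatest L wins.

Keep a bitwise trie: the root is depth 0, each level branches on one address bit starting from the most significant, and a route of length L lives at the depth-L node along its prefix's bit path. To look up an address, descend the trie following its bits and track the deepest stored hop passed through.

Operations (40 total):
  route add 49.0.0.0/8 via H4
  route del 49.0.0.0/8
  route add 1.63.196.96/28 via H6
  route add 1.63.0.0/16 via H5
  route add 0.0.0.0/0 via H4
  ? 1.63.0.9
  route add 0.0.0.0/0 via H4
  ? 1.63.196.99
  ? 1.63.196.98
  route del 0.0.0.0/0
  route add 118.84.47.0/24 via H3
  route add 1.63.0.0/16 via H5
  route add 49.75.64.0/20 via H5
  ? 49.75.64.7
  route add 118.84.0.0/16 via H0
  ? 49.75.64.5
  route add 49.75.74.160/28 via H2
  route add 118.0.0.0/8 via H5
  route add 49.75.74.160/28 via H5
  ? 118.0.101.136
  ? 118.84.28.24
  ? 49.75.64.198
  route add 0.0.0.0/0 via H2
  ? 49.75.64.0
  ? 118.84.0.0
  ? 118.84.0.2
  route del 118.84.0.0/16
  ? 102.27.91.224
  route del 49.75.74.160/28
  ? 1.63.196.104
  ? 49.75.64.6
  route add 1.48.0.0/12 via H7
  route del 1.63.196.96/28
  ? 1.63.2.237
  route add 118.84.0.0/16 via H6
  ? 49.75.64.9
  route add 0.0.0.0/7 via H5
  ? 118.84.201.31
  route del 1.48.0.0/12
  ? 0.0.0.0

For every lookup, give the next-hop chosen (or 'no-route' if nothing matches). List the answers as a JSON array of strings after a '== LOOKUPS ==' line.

Process each operation:
  add 49.0.0.0/8 -> H4 at depth 8
  del 49.0.0.0/8 (clear depth 8)
  add 1.63.196.96/28 -> H6 at depth 28
  add 1.63.0.0/16 -> H5 at depth 16
  add 0.0.0.0/0 -> H4 at depth 0
  Q 1.63.0.9: descend 0000000100111111 ; hops seen [H4,H5] ; pick H5
  add 0.0.0.0/0 -> H4 at depth 0
  Q 1.63.196.99: descend 0000000100111111110001000110 ; hops seen [H4,H5,H6] ; pick H6
  Q 1.63.196.98: descend 0000000100111111110001000110 ; hops seen [H4,H5,H6] ; pick H6
  del 0.0.0.0/0 (clear depth 0)
  add 118.84.47.0/24 -> H3 at depth 24
  add 1.63.0.0/16 -> H5 at depth 16
  add 49.75.64.0/20 -> H5 at depth 20
  Q 49.75.64.7: descend 00110001010010110100 ; hops seen [H5] ; pick H5
  add 118.84.0.0/16 -> H0 at depth 16
  Q 49.75.64.5: descend 00110001010010110100 ; hops seen [H5] ; pick H5
  add 49.75.74.160/28 -> H2 at depth 28
  add 118.0.0.0/8 -> H5 at depth 8
  add 49.75.74.160/28 -> H5 at depth 28
  Q 118.0.101.136: descend 011101100 ; hops seen [H5] ; pick H5
  Q 118.84.28.24: descend 011101100101010000 ; hops seen [H5,H0] ; pick H0
  Q 49.75.64.198: descend 00110001010010110100 ; hops seen [H5] ; pick H5
  add 0.0.0.0/0 -> H2 at depth 0
  Q 49.75.64.0: descend 00110001010010110100 ; hops seen [H2,H5] ; pick H5
  Q 118.84.0.0: descend 011101100101010000 ; hops seen [H2,H5,H0] ; pick H0
  Q 118.84.0.2: descend 011101100101010000 ; hops seen [H2,H5,H0] ; pick H0
  del 118.84.0.0/16 (clear depth 16)
  Q 102.27.91.224: descend 011 ; hops seen [H2] ; pick H2
  del 49.75.74.160/28 (clear depth 28)
  Q 1.63.196.104: descend 0000000100111111110001000110 ; hops seen [H2,H5,H6] ; pick H6
  Q 49.75.64.6: descend 00110001010010110100 ; hops seen [H2,H5] ; pick H5
  add 1.48.0.0/12 -> H7 at depth 12
  del 1.63.196.96/28 (clear depth 28)
  Q 1.63.2.237: descend 0000000100111111 ; hops seen [H2,H7,H5] ; pick H5
  add 118.84.0.0/16 -> H6 at depth 16
  Q 49.75.64.9: descend 00110001010010110100 ; hops seen [H2,H5] ; pick H5
  add 0.0.0.0/7 -> H5 at depth 7
  Q 118.84.201.31: descend 0111011001010100 ; hops seen [H2,H5,H6] ; pick H6
  del 1.48.0.0/12 (clear depth 12)
  Q 0.0.0.0: descend 0000000 ; hops seen [H2,H5] ; pick H5

== LOOKUPS ==
["H5","H6","H6","H5","H5","H5","H0","H5","H5","H0","H0","H2","H6","H5","H5","H5","H6","H5"]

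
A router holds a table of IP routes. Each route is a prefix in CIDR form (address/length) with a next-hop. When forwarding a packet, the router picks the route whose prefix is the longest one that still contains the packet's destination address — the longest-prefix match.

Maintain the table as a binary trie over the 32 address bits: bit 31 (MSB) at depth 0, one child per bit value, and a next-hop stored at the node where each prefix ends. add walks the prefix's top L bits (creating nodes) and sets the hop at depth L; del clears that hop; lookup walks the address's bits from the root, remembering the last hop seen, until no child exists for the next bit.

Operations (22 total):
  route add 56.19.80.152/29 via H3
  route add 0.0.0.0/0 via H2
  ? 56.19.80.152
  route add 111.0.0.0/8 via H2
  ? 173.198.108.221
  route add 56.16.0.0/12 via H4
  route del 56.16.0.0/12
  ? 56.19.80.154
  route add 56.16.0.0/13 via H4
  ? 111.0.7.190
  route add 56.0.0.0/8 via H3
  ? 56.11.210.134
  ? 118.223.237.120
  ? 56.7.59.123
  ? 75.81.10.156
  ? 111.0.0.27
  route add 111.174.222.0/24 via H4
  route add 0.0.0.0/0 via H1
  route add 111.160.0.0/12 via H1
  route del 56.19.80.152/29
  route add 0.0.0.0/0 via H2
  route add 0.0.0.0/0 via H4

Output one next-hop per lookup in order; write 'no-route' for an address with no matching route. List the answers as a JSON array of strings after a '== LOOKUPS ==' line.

Apply in order:
  add 56.19.80.152/29 -> H3 at depth 29
  add 0.0.0.0/0 -> H2 at depth 0
  ? 56.19.80.152  path d0:H2→d1:-→d2:-→d3:-→d4:-→d5:-→d6:-→d7:-→d8:-→d9:-→d10:-→d11:-→d12:-→d13:-→d14:-→d15:-→d16:-→d17:-→d18:-→d19:-→d20:-→d21:-→d22:-→d23:-→d24:-→d25:-→d26:-→d27:-→d28:-→d29:H3  best=H3
  add 111.0.0.0/8 -> H2 at depth 8
  ? 173.198.108.221  path d0:H2  best=H2
  add 56.16.0.0/12 -> H4 at depth 12
  - 56.16.0.0/12 clear@12
  ? 56.19.80.154  path d0:H2→d1:-→d2:-→d3:-→d4:-→d5:-→d6:-→d7:-→d8:-→d9:-→d10:-→d11:-→d12:-→d13:-→d14:-→d15:-→d16:-→d17:-→d18:-→d19:-→d20:-→d21:-→d22:-→d23:-→d24:-→d25:-→d26:-→d27:-→d28:-→d29:H3  best=H3
  add 56.16.0.0/13 -> H4 at depth 13
  ? 111.0.7.190  path d0:H2→d1:-→d2:-→d3:-→d4:-→d5:-→d6:-→d7:-→d8:H2  best=H2
  add 56.0.0.0/8 -> H3 at depth 8
  ? 56.11.210.134  path d0:H2→d1:-→d2:-→d3:-→d4:-→d5:-→d6:-→d7:-→d8:H3→d9:-→d10:-→d11:-  best=H3
  ? 118.223.237.120  path d0:H2→d1:-→d2:-→d3:-  best=H2
  ? 56.7.59.123  path d0:H2→d1:-→d2:-→d3:-→d4:-→d5:-→d6:-→d7:-→d8:H3→d9:-→d10:-→d11:-  best=H3
  ? 75.81.10.156  path d0:H2→d1:-→d2:-  best=H2
  ? 111.0.0.27  path d0:H2→d1:-→d2:-→d3:-→d4:-→d5:-→d6:-→d7:-→d8:H2  best=H2
  add 111.174.222.0/24 -> H4 at depth 24
  add 0.0.0.0/0 -> H1 at depth 0
  add 111.160.0.0/12 -> H1 at depth 12
  - 56.19.80.152/29 clear@29
  add 0.0.0.0/0 -> H2 at depth 0
  add 0.0.0.0/0 -> H4 at depth 0

== LOOKUPS ==
["H3","H2","H3","H2","H3","H2","H3","H2","H2"]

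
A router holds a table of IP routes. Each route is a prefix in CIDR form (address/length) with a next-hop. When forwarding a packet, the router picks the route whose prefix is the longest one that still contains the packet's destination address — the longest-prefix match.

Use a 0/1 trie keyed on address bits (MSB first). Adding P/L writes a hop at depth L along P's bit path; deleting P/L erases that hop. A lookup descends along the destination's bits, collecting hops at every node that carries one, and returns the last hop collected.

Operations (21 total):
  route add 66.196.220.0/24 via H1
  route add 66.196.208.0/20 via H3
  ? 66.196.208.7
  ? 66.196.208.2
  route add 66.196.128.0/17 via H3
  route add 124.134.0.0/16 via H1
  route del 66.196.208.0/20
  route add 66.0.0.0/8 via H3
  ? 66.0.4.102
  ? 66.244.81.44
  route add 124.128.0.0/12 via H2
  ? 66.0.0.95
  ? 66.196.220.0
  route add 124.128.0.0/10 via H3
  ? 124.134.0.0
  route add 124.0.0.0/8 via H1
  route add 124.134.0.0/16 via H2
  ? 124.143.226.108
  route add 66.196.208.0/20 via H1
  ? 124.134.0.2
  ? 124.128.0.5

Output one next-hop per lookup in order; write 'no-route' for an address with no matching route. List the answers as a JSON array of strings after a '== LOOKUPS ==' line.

Trace:
  + 66.196.220.0/24 (H1) depth=24
  + 66.196.208.0/20 (H3) depth=20
  ? 66.196.208.7  path d0:-→d1:-→d2:-→d3:-→d4:-→d5:-→d6:-→d7:-→d8:-→d9:-→d10:-→d11:-→d12:-→d13:-→d14:-→d15:-→d16:-→d17:-→d18:-→d19:-→d20:H3  best=H3
  ? 66.196.208.2  path d0:-→d1:-→d2:-→d3:-→d4:-→d5:-→d6:-→d7:-→d8:-→d9:-→d10:-→d11:-→d12:-→d13:-→d14:-→d15:-→d16:-→d17:-→d18:-→d19:-→d20:H3  best=H3
  + 66.196.128.0/17 (H3) depth=17
  + 124.134.0.0/16 (H1) depth=16
  - 66.196.208.0/20 clear@20
  + 66.0.0.0/8 (H3) depth=8
  ? 66.0.4.102  path d0:-→d1:-→d2:-→d3:-→d4:-→d5:-→d6:-→d7:-→d8:H3  best=H3
  ? 66.244.81.44  path d0:-→d1:-→d2:-→d3:-→d4:-→d5:-→d6:-→d7:-→d8:H3→d9:-→d10:-  best=H3
  + 124.128.0.0/12 (H2) depth=12
  ? 66.0.0.95  path d0:-→d1:-→d2:-→d3:-→d4:-→d5:-→d6:-→d7:-→d8:H3  best=H3
  ? 66.196.220.0  path d0:-→d1:-→d2:-→d3:-→d4:-→d5:-→d6:-→d7:-→d8:H3→d9:-→d10:-→d11:-→d12:-→d13:-→d14:-→d15:-→d16:-→d17:H3→d18:-→d19:-→d20:-→d21:-→d22:-→d23:-→d24:H1  best=H1
  + 124.128.0.0/10 (H3) depth=10
  ? 124.134.0.0  path d0:-→d1:-→d2:-→d3:-→d4:-→d5:-→d6:-→d7:-→d8:-→d9:-→d10:H3→d11:-→d12:H2→d13:-→d14:-→d15:-→d16:H1  best=H1
  + 124.0.0.0/8 (H1) depth=8
  + 124.134.0.0/16 (H2) depth=16
  ? 124.143.226.108  path d0:-→d1:-→d2:-→d3:-→d4:-→d5:-→d6:-→d7:-→d8:H1→d9:-→d10:H3→d11:-→d12:H2  best=H2
  + 66.196.208.0/20 (H1) depth=20
  ? 124.134.0.2  path d0:-→d1:-→d2:-→d3:-→d4:-→d5:-→d6:-→d7:-→d8:H1→d9:-→d10:H3→d11:-→d12:H2→d13:-→d14:-→d15:-→d16:H2  best=H2
  ? 124.128.0.5  path d0:-→d1:-→d2:-→d3:-→d4:-→d5:-→d6:-→d7:-→d8:H1→d9:-→d10:H3→d11:-→d12:H2→d13:-  best=H2

== LOOKUPS ==
["H3","H3","H3","H3","H3","H1","H1","H2","H2","H2"]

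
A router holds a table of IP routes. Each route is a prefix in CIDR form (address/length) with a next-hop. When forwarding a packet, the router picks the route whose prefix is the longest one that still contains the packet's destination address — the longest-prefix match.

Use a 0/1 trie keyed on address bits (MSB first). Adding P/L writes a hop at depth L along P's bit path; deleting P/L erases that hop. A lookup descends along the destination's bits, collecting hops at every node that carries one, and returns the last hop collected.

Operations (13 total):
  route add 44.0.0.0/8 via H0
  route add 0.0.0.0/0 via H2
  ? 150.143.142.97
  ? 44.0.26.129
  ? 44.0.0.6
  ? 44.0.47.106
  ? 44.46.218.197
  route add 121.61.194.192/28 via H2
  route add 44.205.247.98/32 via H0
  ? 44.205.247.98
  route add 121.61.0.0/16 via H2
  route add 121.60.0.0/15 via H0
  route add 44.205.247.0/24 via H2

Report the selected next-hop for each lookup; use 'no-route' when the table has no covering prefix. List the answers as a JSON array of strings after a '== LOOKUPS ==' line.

Apply in order:
  add 44.0.0.0/8 -> H0 at depth 8
  add 0.0.0.0/0 -> H2 at depth 0
  lookup 150.143.142.97: bits ε walk d0:H2 -> H2
  lookup 44.0.26.129: bits 00101100 walk d0:H2→d1:-→d2:-→d3:-→d4:-→d5:-→d6:-→d7:-→d8:H0 -> H0
  lookup 44.0.0.6: bits 00101100 walk d0:H2→d1:-→d2:-→d3:-→d4:-→d5:-→d6:-→d7:-→d8:H0 -> H0
  lookup 44.0.47.106: bits 00101100 walk d0:H2→d1:-→d2:-→d3:-→d4:-→d5:-→d6:-→d7:-→d8:H0 -> H0
  lookup 44.46.218.197: bits 00101100 walk d0:H2→d1:-→d2:-→d3:-→d4:-→d5:-→d6:-→d7:-→d8:H0 -> H0
  add 121.61.194.192/28 -> H2 at depth 28
  add 44.205.247.98/32 -> H0 at depth 32
  lookup 44.205.247.98: bits 00101100110011011111011101100010 walk d0:H2→d1:-→d2:-→d3:-→d4:-→d5:-→d6:-→d7:-→d8:H0→d9:-→d10:-→d11:-→d12:-→d13:-→d14:-→d15:-→d16:-→d17:-→d18:-→d19:-→d20:-→d21:-→d22:-→d23:-→d24:-→d25:-→d26:-→d27:-→d28:-→d29:-→d30:-→d31:-→d32:H0 -> H0
  add 121.61.0.0/16 -> H2 at depth 16
  add 121.60.0.0/15 -> H0 at depth 15
  add 44.205.247.0/24 -> H2 at depth 24

== LOOKUPS ==
["H2","H0","H0","H0","H0","H0"]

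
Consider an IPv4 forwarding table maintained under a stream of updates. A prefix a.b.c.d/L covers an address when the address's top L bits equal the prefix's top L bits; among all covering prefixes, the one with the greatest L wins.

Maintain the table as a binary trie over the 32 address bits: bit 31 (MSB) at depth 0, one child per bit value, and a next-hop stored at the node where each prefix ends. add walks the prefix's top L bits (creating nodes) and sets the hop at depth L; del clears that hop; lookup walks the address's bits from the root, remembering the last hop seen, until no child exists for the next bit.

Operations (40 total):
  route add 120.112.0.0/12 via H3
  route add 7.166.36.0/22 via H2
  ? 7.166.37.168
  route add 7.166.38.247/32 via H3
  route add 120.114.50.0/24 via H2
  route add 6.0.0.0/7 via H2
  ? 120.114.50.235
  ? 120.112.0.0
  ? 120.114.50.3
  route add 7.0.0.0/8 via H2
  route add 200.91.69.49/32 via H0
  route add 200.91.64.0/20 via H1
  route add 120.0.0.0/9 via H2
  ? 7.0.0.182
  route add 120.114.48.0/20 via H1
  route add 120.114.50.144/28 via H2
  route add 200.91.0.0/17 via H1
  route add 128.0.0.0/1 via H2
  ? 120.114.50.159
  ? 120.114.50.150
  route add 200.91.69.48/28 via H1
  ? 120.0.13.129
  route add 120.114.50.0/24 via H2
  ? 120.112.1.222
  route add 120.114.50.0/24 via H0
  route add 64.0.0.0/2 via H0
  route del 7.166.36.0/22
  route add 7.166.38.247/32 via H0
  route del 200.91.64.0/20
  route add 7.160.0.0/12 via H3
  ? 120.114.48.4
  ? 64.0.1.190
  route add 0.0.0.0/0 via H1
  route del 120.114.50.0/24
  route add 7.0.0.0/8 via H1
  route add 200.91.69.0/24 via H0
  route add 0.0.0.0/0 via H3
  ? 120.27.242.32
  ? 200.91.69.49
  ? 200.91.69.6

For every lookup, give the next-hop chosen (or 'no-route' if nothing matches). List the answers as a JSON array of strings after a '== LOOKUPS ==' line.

Process each operation:
  add 120.112.0.0/12 -> H3 at depth 12
  add 7.166.36.0/22 -> H2 at depth 22
  lookup 7.166.37.168: bits 0000011110100110001001 walk d0:-→d1:-→d2:-→d3:-→d4:-→d5:-→d6:-→d7:-→d8:-→d9:-→d10:-→d11:-→d12:-→d13:-→d14:-→d15:-→d16:-→d17:-→d18:-→d19:-→d20:-→d21:-→d22:H2 -> H2
  add 7.166.38.247/32 -> H3 at depth 32
  add 120.114.50.0/24 -> H2 at depth 24
  add 6.0.0.0/7 -> H2 at depth 7
  lookup 120.114.50.235: bits 011110000111001000110010 walk d0:-→d1:-→d2:-→d3:-→d4:-→d5:-→d6:-→d7:-→d8:-→d9:-→d10:-→d11:-→d12:H3→d13:-→d14:-→d15:-→d16:-→d17:-→d18:-→d19:-→d20:-→d21:-→d22:-→d23:-→d24:H2 -> H2
  lookup 120.112.0.0: bits 01111000011100 walk d0:-→d1:-→d2:-→d3:-→d4:-→d5:-→d6:-→d7:-→d8:-→d9:-→d10:-→d11:-→d12:H3→d13:-→d14:- -> H3
  lookup 120.114.50.3: bits 011110000111001000110010 walk d0:-→d1:-→d2:-→d3:-→d4:-→d5:-→d6:-→d7:-→d8:-→d9:-→d10:-→d11:-→d12:H3→d13:-→d14:-→d15:-→d16:-→d17:-→d18:-→d19:-→d20:-→d21:-→d22:-→d23:-→d24:H2 -> H2
  add 7.0.0.0/8 -> H2 at depth 8
  add 200.91.69.49/32 -> H0 at depth 32
  add 200.91.64.0/20 -> H1 at depth 20
  add 120.0.0.0/9 -> H2 at depth 9
  lookup 7.0.0.182: bits 00000111 walk d0:-→d1:-→d2:-→d3:-→d4:-→d5:-→d6:-→d7:H2→d8:H2 -> H2
  add 120.114.48.0/20 -> H1 at depth 20
  add 120.114.50.144/28 -> H2 at depth 28
  add 200.91.0.0/17 -> H1 at depth 17
  add 128.0.0.0/1 -> H2 at depth 1
  lookup 120.114.50.159: bits 0111100001110010001100101001 walk d0:-→d1:-→d2:-→d3:-→d4:-→d5:-→d6:-→d7:-→d8:-→d9:H2→d10:-→d11:-→d12:H3→d13:-→d14:-→d15:-→d16:-→d17:-→d18:-→d19:-→d20:H1→d21:-→d22:-→d23:-→d24:H2→d25:-→d26:-→d27:-→d28:H2 -> H2
  lookup 120.114.50.150: bits 0111100001110010001100101001 walk d0:-→d1:-→d2:-→d3:-→d4:-→d5:-→d6:-→d7:-→d8:-→d9:H2→d10:-→d11:-→d12:H3→d13:-→d14:-→d15:-→d16:-→d17:-→d18:-→d19:-→d20:H1→d21:-→d22:-→d23:-→d24:H2→d25:-→d26:-→d27:-→d28:H2 -> H2
  add 200.91.69.48/28 -> H1 at depth 28
  lookup 120.0.13.129: bits 011110000 walk d0:-→d1:-→d2:-→d3:-→d4:-→d5:-→d6:-→d7:-→d8:-→d9:H2 -> H2
  add 120.114.50.0/24 -> H2 at depth 24
  lookup 120.112.1.222: bits 01111000011100 walk d0:-→d1:-→d2:-→d3:-→d4:-→d5:-→d6:-→d7:-→d8:-→d9:H2→d10:-→d11:-→d12:H3→d13:-→d14:- -> H3
  add 120.114.50.0/24 -> H0 at depth 24
  add 64.0.0.0/2 -> H0 at depth 2
  - 7.166.36.0/22 clear@22
  add 7.166.38.247/32 -> H0 at depth 32
  - 200.91.64.0/20 clear@20
  add 7.160.0.0/12 -> H3 at depth 12
  lookup 120.114.48.4: bits 0111100001110010001100 walk d0:-→d1:-→d2:H0→d3:-→d4:-→d5:-→d6:-→d7:-→d8:-→d9:H2→d10:-→d11:-→d12:H3→d13:-→d14:-→d15:-→d16:-→d17:-→d18:-→d19:-→d20:H1→d21:-→d22:- -> H1
  lookup 64.0.1.190: bits 01 walk d0:-→d1:-→d2:H0 -> H0
  add 0.0.0.0/0 -> H1 at depth 0
  - 120.114.50.0/24 clear@24
  add 7.0.0.0/8 -> H1 at depth 8
  add 200.91.69.0/24 -> H0 at depth 24
  add 0.0.0.0/0 -> H3 at depth 0
  lookup 120.27.242.32: bits 011110000 walk d0:H3→d1:-→d2:H0→d3:-→d4:-→d5:-→d6:-→d7:-→d8:-→d9:H2 -> H2
  lookup 200.91.69.49: bits 11001000010110110100010100110001 walk d0:H3→d1:H2→d2:-→d3:-→d4:-→d5:-→d6:-→d7:-→d8:-→d9:-→d10:-→d11:-→d12:-→d13:-→d14:-→d15:-→d16:-→d17:H1→d18:-→d19:-→d20:-→d21:-→d22:-→d23:-→d24:H0→d25:-→d26:-→d27:-→d28:H1→d29:-→d30:-→d31:-→d32:H0 -> H0
  lookup 200.91.69.6: bits 11001000010110110100010100 walk d0:H3→d1:H2→d2:-→d3:-→d4:-→d5:-→d6:-→d7:-→d8:-→d9:-→d10:-→d11:-→d12:-→d13:-→d14:-→d15:-→d16:-→d17:H1→d18:-→d19:-→d20:-→d21:-→d22:-→d23:-→d24:H0→d25:-→d26:- -> H0

== LOOKUPS ==
["H2","H2","H3","H2","H2","H2","H2","H2","H3","H1","H0","H2","H0","H0"]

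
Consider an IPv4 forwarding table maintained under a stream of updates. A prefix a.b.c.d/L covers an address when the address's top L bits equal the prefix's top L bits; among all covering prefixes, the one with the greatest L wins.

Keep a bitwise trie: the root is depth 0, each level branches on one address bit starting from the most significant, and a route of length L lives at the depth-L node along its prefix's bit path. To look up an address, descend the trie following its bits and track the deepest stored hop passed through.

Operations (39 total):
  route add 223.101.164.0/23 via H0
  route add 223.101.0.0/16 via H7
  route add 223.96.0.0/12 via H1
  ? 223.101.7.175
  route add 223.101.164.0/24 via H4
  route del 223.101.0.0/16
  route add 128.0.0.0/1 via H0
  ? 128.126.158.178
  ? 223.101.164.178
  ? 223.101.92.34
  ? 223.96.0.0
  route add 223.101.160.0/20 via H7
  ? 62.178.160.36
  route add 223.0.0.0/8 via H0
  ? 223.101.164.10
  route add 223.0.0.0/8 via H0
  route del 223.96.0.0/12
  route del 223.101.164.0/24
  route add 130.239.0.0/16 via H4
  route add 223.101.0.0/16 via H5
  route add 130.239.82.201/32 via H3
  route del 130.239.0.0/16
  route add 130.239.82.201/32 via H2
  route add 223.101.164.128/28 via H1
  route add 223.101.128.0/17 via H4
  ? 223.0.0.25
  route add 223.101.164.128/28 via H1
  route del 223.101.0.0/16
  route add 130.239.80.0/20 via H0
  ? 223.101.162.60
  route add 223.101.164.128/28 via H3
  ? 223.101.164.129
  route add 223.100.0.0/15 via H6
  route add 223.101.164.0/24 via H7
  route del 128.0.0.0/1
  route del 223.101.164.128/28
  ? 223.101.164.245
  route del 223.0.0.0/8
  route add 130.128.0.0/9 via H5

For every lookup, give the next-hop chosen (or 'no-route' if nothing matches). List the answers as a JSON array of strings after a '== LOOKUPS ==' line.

Apply in order:
  add 223.101.164.0/23 -> H0 at depth 23
  add 223.101.0.0/16 -> H7 at depth 16
  add 223.96.0.0/12 -> H1 at depth 12
  lookup 223.101.7.175: bits 1101111101100101 walk d0:-→d1:-→d2:-→d3:-→d4:-→d5:-→d6:-→d7:-→d8:-→d9:-→d10:-→d11:-→d12:H1→d13:-→d14:-→d15:-→d16:H7 -> H7
  add 223.101.164.0/24 -> H4 at depth 24
  - 223.101.0.0/16 clear@16
  add 128.0.0.0/1 -> H0 at depth 1
  lookup 128.126.158.178: bits 1 walk d0:-→d1:H0 -> H0
  lookup 223.101.164.178: bits 110111110110010110100100 walk d0:-→d1:H0→d2:-→d3:-→d4:-→d5:-→d6:-→d7:-→d8:-→d9:-→d10:-→d11:-→d12:H1→d13:-→d14:-→d15:-→d16:-→d17:-→d18:-→d19:-→d20:-→d21:-→d22:-→d23:H0→d24:H4 -> H4
  lookup 223.101.92.34: bits 1101111101100101 walk d0:-→d1:H0→d2:-→d3:-→d4:-→d5:-→d6:-→d7:-→d8:-→d9:-→d10:-→d11:-→d12:H1→d13:-→d14:-→d15:-→d16:- -> H1
  lookup 223.96.0.0: bits 1101111101100 walk d0:-→d1:H0→d2:-→d3:-→d4:-→d5:-→d6:-→d7:-→d8:-→d9:-→d10:-→d11:-→d12:H1→d13:- -> H1
  add 223.101.160.0/20 -> H7 at depth 20
  lookup 62.178.160.36: bits ε walk d0:- -> no-route
  add 223.0.0.0/8 -> H0 at depth 8
  lookup 223.101.164.10: bits 110111110110010110100100 walk d0:-→d1:H0→d2:-→d3:-→d4:-→d5:-→d6:-→d7:-→d8:H0→d9:-→d10:-→d11:-→d12:H1→d13:-→d14:-→d15:-→d16:-→d17:-→d18:-→d19:-→d20:H7→d21:-→d22:-→d23:H0→d24:H4 -> H4
  add 223.0.0.0/8 -> H0 at depth 8
  - 223.96.0.0/12 clear@12
  - 223.101.164.0/24 clear@24
  add 130.239.0.0/16 -> H4 at depth 16
  add 223.101.0.0/16 -> H5 at depth 16
  add 130.239.82.201/32 -> H3 at depth 32
  - 130.239.0.0/16 clear@16
  add 130.239.82.201/32 -> H2 at depth 32
  add 223.101.164.128/28 -> H1 at depth 28
  add 223.101.128.0/17 -> H4 at depth 17
  lookup 223.0.0.25: bits 110111110 walk d0:-→d1:H0→d2:-→d3:-→d4:-→d5:-→d6:-→d7:-→d8:H0→d9:- -> H0
  add 223.101.164.128/28 -> H1 at depth 28
  - 223.101.0.0/16 clear@16
  add 130.239.80.0/20 -> H0 at depth 20
  lookup 223.101.162.60: bits 110111110110010110100 walk d0:-→d1:H0→d2:-→d3:-→d4:-→d5:-→d6:-→d7:-→d8:H0→d9:-→d10:-→d11:-→d12:-→d13:-→d14:-→d15:-→d16:-→d17:H4→d18:-→d19:-→d20:H7→d21:- -> H7
  add 223.101.164.128/28 -> H3 at depth 28
  lookup 223.101.164.129: bits 1101111101100101101001001000 walk d0:-→d1:H0→d2:-→d3:-→d4:-→d5:-→d6:-→d7:-→d8:H0→d9:-→d10:-→d11:-→d12:-→d13:-→d14:-→d15:-→d16:-→d17:H4→d18:-→d19:-→d20:H7→d21:-→d22:-→d23:H0→d24:-→d25:-→d26:-→d27:-→d28:H3 -> H3
  add 223.100.0.0/15 -> H6 at depth 15
  add 223.101.164.0/24 -> H7 at depth 24
  - 128.0.0.0/1 clear@1
  - 223.101.164.128/28 clear@28
  lookup 223.101.164.245: bits 1101111101100101101001001 walk d0:-→d1:-→d2:-→d3:-→d4:-→d5:-→d6:-→d7:-→d8:H0→d9:-→d10:-→d11:-→d12:-→d13:-→d14:-→d15:H6→d16:-→d17:H4→d18:-→d19:-→d20:H7→d21:-→d22:-→d23:H0→d24:H7→d25:- -> H7
  - 223.0.0.0/8 clear@8
  add 130.128.0.0/9 -> H5 at depth 9

== LOOKUPS ==
["H7","H0","H4","H1","H1","no-route","H4","H0","H7","H3","H7"]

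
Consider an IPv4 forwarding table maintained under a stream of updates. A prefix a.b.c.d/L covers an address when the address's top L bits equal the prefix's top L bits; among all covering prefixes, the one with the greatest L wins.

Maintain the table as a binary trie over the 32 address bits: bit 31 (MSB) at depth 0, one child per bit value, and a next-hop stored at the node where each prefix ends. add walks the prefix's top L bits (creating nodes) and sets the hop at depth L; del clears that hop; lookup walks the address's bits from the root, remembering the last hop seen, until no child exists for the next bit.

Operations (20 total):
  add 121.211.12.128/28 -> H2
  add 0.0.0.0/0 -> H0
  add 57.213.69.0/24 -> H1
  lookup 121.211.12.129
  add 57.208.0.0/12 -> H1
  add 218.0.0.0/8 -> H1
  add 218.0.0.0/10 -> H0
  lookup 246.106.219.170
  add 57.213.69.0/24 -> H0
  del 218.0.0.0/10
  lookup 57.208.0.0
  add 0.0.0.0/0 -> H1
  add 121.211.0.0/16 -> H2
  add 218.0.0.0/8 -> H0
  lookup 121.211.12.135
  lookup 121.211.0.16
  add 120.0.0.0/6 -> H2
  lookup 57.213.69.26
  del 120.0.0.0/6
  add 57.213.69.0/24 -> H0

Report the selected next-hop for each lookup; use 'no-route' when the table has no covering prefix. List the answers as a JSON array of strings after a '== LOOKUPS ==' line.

Process each operation:
  + 121.211.12.128/28 (H2) depth=28
  + 0.0.0.0/0 (H0) depth=0
  + 57.213.69.0/24 (H1) depth=24
  lookup 121.211.12.129: bits 0111100111010011000011001000 walk d0:H0→d1:-→d2:-→d3:-→d4:-→d5:-→d6:-→d7:-→d8:-→d9:-→d10:-→d11:-→d12:-→d13:-→d14:-→d15:-→d16:-→d17:-→d18:-→d19:-→d20:-→d21:-→d22:-→d23:-→d24:-→d25:-→d26:-→d27:-→d28:H2 -> H2
  + 57.208.0.0/12 (H1) depth=12
  + 218.0.0.0/8 (H1) depth=8
  + 218.0.0.0/10 (H0) depth=10
  lookup 246.106.219.170: bits 11 walk d0:H0→d1:-→d2:- -> H0
  + 57.213.69.0/24 (H0) depth=24
  del 218.0.0.0/10 (clear depth 10)
  lookup 57.208.0.0: bits 0011100111010 walk d0:H0→d1:-→d2:-→d3:-→d4:-→d5:-→d6:-→d7:-→d8:-→d9:-→d10:-→d11:-→d12:H1→d13:- -> H1
  + 0.0.0.0/0 (H1) depth=0
  + 121.211.0.0/16 (H2) depth=16
  + 218.0.0.0/8 (H0) depth=8
  lookup 121.211.12.135: bits 0111100111010011000011001000 walk d0:H1→d1:-→d2:-→d3:-→d4:-→d5:-→d6:-→d7:-→d8:-→d9:-→d10:-→d11:-→d12:-→d13:-→d14:-→d15:-→d16:H2→d17:-→d18:-→d19:-→d20:-→d21:-→d22:-→d23:-→d24:-→d25:-→d26:-→d27:-→d28:H2 -> H2
  lookup 121.211.0.16: bits 01111001110100110000 walk d0:H1→d1:-→d2:-→d3:-→d4:-→d5:-→d6:-→d7:-→d8:-→d9:-→d10:-→d11:-→d12:-→d13:-→d14:-→d15:-→d16:H2→d17:-→d18:-→d19:-→d20:- -> H2
  + 120.0.0.0/6 (H2) depth=6
  lookup 57.213.69.26: bits 001110011101010101000101 walk d0:H1→d1:-→d2:-→d3:-→d4:-→d5:-→d6:-→d7:-→d8:-→d9:-→d10:-→d11:-→d12:H1→d13:-→d14:-→d15:-→d16:-→d17:-→d18:-→d19:-→d20:-→d21:-→d22:-→d23:-→d24:H0 -> H0
  del 120.0.0.0/6 (clear depth 6)
  + 57.213.69.0/24 (H0) depth=24

== LOOKUPS ==
["H2","H0","H1","H2","H2","H0"]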